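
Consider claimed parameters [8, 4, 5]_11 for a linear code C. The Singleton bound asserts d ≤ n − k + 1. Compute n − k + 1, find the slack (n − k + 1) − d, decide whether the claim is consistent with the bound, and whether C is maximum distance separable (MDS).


Singleton RHS = n − k + 1 = 5, slack = 0, bound satisfied, MDS.

Singleton bound: d ≤ n − k + 1.
Here n = 8, k = 4, so n − k + 1 = 5.
Given d = 5, check d ≤ 5: YES.
Slack = (n − k + 1) − d = 0.
The code is MDS (slack = 0).
Description: the claimed parameters are [8, 4, 5]_11; such a code would be MDS (meets Singleton bound).


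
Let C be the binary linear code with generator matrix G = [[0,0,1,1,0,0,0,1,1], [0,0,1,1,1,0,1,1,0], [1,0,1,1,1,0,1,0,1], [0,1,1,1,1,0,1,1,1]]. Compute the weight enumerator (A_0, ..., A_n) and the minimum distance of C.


Weight distribution: A_0 = 1, A_2 = 1, A_3 = 5, A_4 = 3, A_5 = 2, A_6 = 3, A_7 = 1. Minimum distance d = 2.

Enumerate all 2^4 = 16 messages m ∈ F_2^4.
For each, compute codeword c = mG in F_2^9, then tally its weight.
  m = 0000 → c = 000000000, weight = 0.
  m = 1000 → c = 001100011, weight = 4.
  m = 0100 → c = 001110110, weight = 5.
  m = 1100 → c = 000010101, weight = 3.
  m = 0010 → c = 101110101, weight = 6.
  m = 1010 → c = 100010110, weight = 4.
  m = 0110 → c = 100000011, weight = 3.
  m = 1110 → c = 101100000, weight = 3.
  m = 0001 → c = 011110111, weight = 7.
  m = 1001 → c = 010010100, weight = 3.
  m = 0101 → c = 010000001, weight = 2.
  m = 1101 → c = 011100010, weight = 4.
  m = 0011 → c = 110000010, weight = 3.
  m = 1011 → c = 111100001, weight = 5.
  m = 0111 → c = 111110100, weight = 6.
  m = 1111 → c = 110010111, weight = 6.
Tally weights:
  weight 0: 1 codewords.
  weight 2: 1 codewords.
  weight 3: 5 codewords.
  weight 4: 3 codewords.
  weight 5: 2 codewords.
  weight 6: 3 codewords.
  weight 7: 1 codewords.
Minimum distance d = smallest w > 0 with A_w > 0 = 2.
Sanity: Σ A_w = 16 = 2^4 = 16 ✓.


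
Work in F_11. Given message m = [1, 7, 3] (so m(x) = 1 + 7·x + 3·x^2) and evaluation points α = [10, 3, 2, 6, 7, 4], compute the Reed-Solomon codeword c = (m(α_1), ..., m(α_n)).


c = [8, 5, 5, 8, 10, 0]

Message polynomial: m(x) = 1 + 7·x + 3·x^2 (mod 11).
For each evaluation point α_i, compute m(α_i) mod 11:
  α_1 = 10: Horner steps 3 → 4 → 8, so m(10) = 8.
  α_2 = 3: Horner steps 3 → 5 → 5, so m(3) = 5.
  α_3 = 2: Horner steps 3 → 2 → 5, so m(2) = 5.
  α_4 = 6: Horner steps 3 → 3 → 8, so m(6) = 8.
  α_5 = 7: Horner steps 3 → 6 → 10, so m(7) = 10.
  α_6 = 4: Horner steps 3 → 8 → 0, so m(4) = 0.
Codeword c = [8, 5, 5, 8, 10, 0] ∈ F_11^6.


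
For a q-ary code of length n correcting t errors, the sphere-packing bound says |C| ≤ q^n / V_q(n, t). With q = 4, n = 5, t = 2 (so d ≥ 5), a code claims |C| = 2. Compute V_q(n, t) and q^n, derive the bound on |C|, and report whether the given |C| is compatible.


V_q(n, t) = 106, q^n = 1024, Hamming bound = 9, |C| = 2 ≤ bound (satisfied).

Step 1: Compute V_q(n, t) = Σ_{j=0}^2 C(n, j) (q−1)^j.
  j = 0: C(5,0)·(3)^0 = 1·1 = 1.
  j = 1: C(5,1)·(3)^1 = 5·3 = 15.
  j = 2: C(5,2)·(3)^2 = 10·9 = 90.
  V_q(n, t) = 1 + 15 + 90 = 106.
Step 2: q^n = 4^5 = 1024.
Step 3: Hamming bound ⌊q^n / V_q(n,t)⌋ = ⌊1024/106⌋ = 9.
Step 4: Compare |C| = 2 to 9: satisfied.
The claimed |C| lies below the Hamming bound.


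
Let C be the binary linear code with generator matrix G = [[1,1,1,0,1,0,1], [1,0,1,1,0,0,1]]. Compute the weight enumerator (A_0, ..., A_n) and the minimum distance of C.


Weight distribution: A_0 = 1, A_3 = 1, A_4 = 1, A_5 = 1. Minimum distance d = 3.

Enumerate all 2^2 = 4 messages m ∈ F_2^2.
For each, compute codeword c = mG in F_2^7, then tally its weight.
  m = 00 → c = 0000000, weight = 0.
  m = 10 → c = 1110101, weight = 5.
  m = 01 → c = 1011001, weight = 4.
  m = 11 → c = 0101100, weight = 3.
Tally weights:
  weight 0: 1 codewords.
  weight 3: 1 codewords.
  weight 4: 1 codewords.
  weight 5: 1 codewords.
Minimum distance d = smallest w > 0 with A_w > 0 = 3.
Sanity: Σ A_w = 4 = 2^2 = 4 ✓.


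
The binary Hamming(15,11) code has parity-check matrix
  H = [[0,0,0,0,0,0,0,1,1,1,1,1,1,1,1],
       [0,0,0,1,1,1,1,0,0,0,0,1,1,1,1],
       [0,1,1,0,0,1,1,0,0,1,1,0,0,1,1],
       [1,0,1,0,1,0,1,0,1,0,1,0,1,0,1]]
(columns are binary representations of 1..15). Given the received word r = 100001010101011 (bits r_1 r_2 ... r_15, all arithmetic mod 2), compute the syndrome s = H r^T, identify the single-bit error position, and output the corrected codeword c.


s = (1, 0, 0, 0)^T, error position = 8, corrected codeword c = 100001000101011

Compute s = H r^T mod 2 one row at a time:
  s_1 = 1 + 0 + 1 + 0 + 1 + 0 + 1 + 1 = 5 ≡ 1 (mod 2).
  s_2 = 0 + 0 + 1 + 0 + 1 + 0 + 1 + 1 = 4 ≡ 0 (mod 2).
  s_3 = 0 + 0 + 1 + 0 + 1 + 0 + 1 + 1 = 4 ≡ 0 (mod 2).
  s_4 = 1 + 0 + 0 + 0 + 0 + 0 + 0 + 1 = 2 ≡ 0 (mod 2).
s = (1, 0, 0, 0)^T — this equals column 8 of H (binary 1000), so error is at position 8.
Correct: flip bit 8 of r = 100001010101011 to get c = 100001000101011.


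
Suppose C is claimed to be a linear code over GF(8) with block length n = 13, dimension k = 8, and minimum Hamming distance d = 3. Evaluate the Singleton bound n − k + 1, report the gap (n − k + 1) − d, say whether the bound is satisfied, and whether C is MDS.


Singleton RHS = n − k + 1 = 6, slack = 3, bound satisfied, not MDS.

Singleton bound: d ≤ n − k + 1.
Here n = 13, k = 8, so n − k + 1 = 6.
Given d = 3, check d ≤ 6: YES.
Slack = (n − k + 1) − d = 3.
The code is NOT MDS (slack = 3 > 0).
Description: the claimed parameters are [13, 8, 3]_8; such a code would be non-MDS.


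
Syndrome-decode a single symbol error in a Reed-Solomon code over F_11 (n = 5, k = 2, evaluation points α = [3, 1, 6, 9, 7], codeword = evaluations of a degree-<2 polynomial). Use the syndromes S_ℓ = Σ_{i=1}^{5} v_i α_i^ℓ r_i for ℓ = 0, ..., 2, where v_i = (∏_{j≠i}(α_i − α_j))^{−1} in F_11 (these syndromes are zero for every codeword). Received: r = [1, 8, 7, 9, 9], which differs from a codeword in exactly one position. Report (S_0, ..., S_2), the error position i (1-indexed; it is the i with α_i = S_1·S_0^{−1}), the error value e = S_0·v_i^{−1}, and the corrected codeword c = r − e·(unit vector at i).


S = (9, 4, 3), error at position 4, error magnitude e = 7, c = [1, 8, 7, 2, 9].

Step 1: column multipliers v_i = (∏_{j≠i}(α_i − α_j))^{−1} mod 11.
  i = 1 (α = 3): (3−1)(3−6)(3−9)(3−7) = 2·(−3)·(−6)·(−4) = −144 ≡ 10, so v_1 = 10^{−1} = 10 (mod 11).
  i = 2 (α = 1): (1−3)(1−6)(1−9)(1−7) = (−2)·(−5)·(−8)·(−6) = 480 ≡ 7, so v_2 = 7^{−1} = 8 (mod 11).
  i = 3 (α = 6): (6−3)(6−1)(6−9)(6−7) = 3·5·(−3)·(−1) = 45 ≡ 1, so v_3 = 1^{−1} = 1 (mod 11).
  i = 4 (α = 9): (9−3)(9−1)(9−6)(9−7) = 6·8·3·2 = 288 ≡ 2, so v_4 = 2^{−1} = 6 (mod 11).
  i = 5 (α = 7): (7−3)(7−1)(7−6)(7−9) = 4·6·1·(−2) = −48 ≡ 7, so v_5 = 7^{−1} = 8 (mod 11).
  v = [10, 8, 1, 6, 8].
Step 2: syndromes of r = [1, 8, 7, 9, 9] (all sums mod 11).
  S_0 = Σ v_i r_i = 10·1 + 8·8 + 1·7 + 6·9 + 8·9 = 207 ≡ 9.
  S_1 = Σ v_i α_i r_i = 10·3·1 + 8·1·8 + 1·6·7 + 6·9·9 + 8·7·9 = 1126 ≡ 4.
  α_i^2 mod 11 = [9, 1, 3, 4, 5].
  S_2 = Σ v_i α_i^2 r_i = 10·9·1 + 8·1·8 + 1·3·7 + 6·4·9 + 8·5·9 = 751 ≡ 3.
  S = (9, 4, 3) ≠ 0, so r is not a codeword (an error is present).
Step 3: locate the error. For a single error e at position i, S_ℓ = v_i·e·α_i^ℓ, so α_err = S_1/S_0.
  S_0^{−1} = 9^{−1} = 5 (mod 11), so α_err = 4·5 = 20 ≡ 9 = α_4. Error position i = 4.
  Consistency check: S_2/S_1 = 3·3 = 9 ≡ 9 = α_err ✓ (single-error assumption holds).
Step 4: error magnitude e = S_0/v_4 = S_0·∏_{j≠4}(α_4 − α_j) = 9·2 = 18 ≡ 7 (mod 11).
Step 5: correct position 4: c_4 = r_4 − e = 9 − 7 ≡ 2 (mod 11). Hence c = [1, 8, 7, 2, 9].
  Check: interpolating c through the α_i gives m(x) = 6 + 2·x (degree < 2) with m(α_i) = c_i for every i, so c is indeed a codeword.


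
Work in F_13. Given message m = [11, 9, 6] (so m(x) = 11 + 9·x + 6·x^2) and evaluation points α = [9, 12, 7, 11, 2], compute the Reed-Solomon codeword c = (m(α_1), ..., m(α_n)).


c = [6, 8, 4, 4, 1]

Message polynomial: m(x) = 11 + 9·x + 6·x^2 (mod 13).
For each evaluation point α_i, compute m(α_i) mod 13:
  α_1 = 9: Horner steps 6 → 11 → 6, so m(9) = 6.
  α_2 = 12: Horner steps 6 → 3 → 8, so m(12) = 8.
  α_3 = 7: Horner steps 6 → 12 → 4, so m(7) = 4.
  α_4 = 11: Horner steps 6 → 10 → 4, so m(11) = 4.
  α_5 = 2: Horner steps 6 → 8 → 1, so m(2) = 1.
Codeword c = [6, 8, 4, 4, 1] ∈ F_13^5.


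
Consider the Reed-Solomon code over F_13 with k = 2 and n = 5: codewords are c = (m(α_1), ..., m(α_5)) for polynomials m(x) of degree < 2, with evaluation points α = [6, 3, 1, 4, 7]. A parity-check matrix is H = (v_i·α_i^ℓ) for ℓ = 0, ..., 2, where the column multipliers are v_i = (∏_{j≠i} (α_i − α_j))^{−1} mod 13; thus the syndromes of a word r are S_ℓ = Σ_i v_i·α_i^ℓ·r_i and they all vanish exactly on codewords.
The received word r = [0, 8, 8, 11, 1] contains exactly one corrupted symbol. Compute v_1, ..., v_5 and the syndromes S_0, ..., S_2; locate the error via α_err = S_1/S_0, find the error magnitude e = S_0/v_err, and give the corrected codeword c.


S = (12, 10, 4), error at position 2, error magnitude e = 11, c = [0, 10, 8, 11, 1].

Step 1: column multipliers v_i = (∏_{j≠i}(α_i − α_j))^{−1} mod 13.
  i = 1 (α = 6): (6−3)(6−1)(6−4)(6−7) = 3·5·2·(−1) = −30 ≡ 9, so v_1 = 9^{−1} = 3 (mod 13).
  i = 2 (α = 3): (3−6)(3−1)(3−4)(3−7) = (−3)·2·(−1)·(−4) = −24 ≡ 2, so v_2 = 2^{−1} = 7 (mod 13).
  i = 3 (α = 1): (1−6)(1−3)(1−4)(1−7) = (−5)·(−2)·(−3)·(−6) = 180 ≡ 11, so v_3 = 11^{−1} = 6 (mod 13).
  i = 4 (α = 4): (4−6)(4−3)(4−1)(4−7) = (−2)·1·3·(−3) = 18 ≡ 5, so v_4 = 5^{−1} = 8 (mod 13).
  i = 5 (α = 7): (7−6)(7−3)(7−1)(7−4) = 1·4·6·3 = 72 ≡ 7, so v_5 = 7^{−1} = 2 (mod 13).
  v = [3, 7, 6, 8, 2].
Step 2: syndromes of r = [0, 8, 8, 11, 1] (all sums mod 13).
  S_0 = Σ v_i r_i = 3·0 + 7·8 + 6·8 + 8·11 + 2·1 = 194 ≡ 12.
  S_1 = Σ v_i α_i r_i = 3·6·0 + 7·3·8 + 6·1·8 + 8·4·11 + 2·7·1 = 582 ≡ 10.
  α_i^2 mod 13 = [10, 9, 1, 3, 10].
  S_2 = Σ v_i α_i^2 r_i = 3·10·0 + 7·9·8 + 6·1·8 + 8·3·11 + 2·10·1 = 836 ≡ 4.
  S = (12, 10, 4) ≠ 0, so r is not a codeword (an error is present).
Step 3: locate the error. For a single error e at position i, S_ℓ = v_i·e·α_i^ℓ, so α_err = S_1/S_0.
  S_0^{−1} = 12^{−1} = 12 (mod 13), so α_err = 10·12 = 120 ≡ 3 = α_2. Error position i = 2.
  Consistency check: S_2/S_1 = 4·4 = 16 ≡ 3 = α_err ✓ (single-error assumption holds).
Step 4: error magnitude e = S_0/v_2 = S_0·∏_{j≠2}(α_2 − α_j) = 12·2 = 24 ≡ 11 (mod 13).
Step 5: correct position 2: c_2 = r_2 − e = 8 − 11 ≡ 10 (mod 13). Hence c = [0, 10, 8, 11, 1].
  Check: interpolating c through the α_i gives m(x) = 7 + 1·x (degree < 2) with m(α_i) = c_i for every i, so c is indeed a codeword.


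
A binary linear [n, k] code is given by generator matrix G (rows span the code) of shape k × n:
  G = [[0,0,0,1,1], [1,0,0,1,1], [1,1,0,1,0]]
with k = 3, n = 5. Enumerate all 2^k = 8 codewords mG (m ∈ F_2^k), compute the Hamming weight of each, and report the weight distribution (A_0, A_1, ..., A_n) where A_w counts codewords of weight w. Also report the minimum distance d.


Weight distribution: A_0 = 1, A_1 = 1, A_2 = 3, A_3 = 3. Minimum distance d = 1.

Enumerate all 2^3 = 8 messages m ∈ F_2^3.
For each, compute codeword c = mG in F_2^5, then tally its weight.
  m = 000 → c = 00000, weight = 0.
  m = 100 → c = 00011, weight = 2.
  m = 010 → c = 10011, weight = 3.
  m = 110 → c = 10000, weight = 1.
  m = 001 → c = 11010, weight = 3.
  m = 101 → c = 11001, weight = 3.
  m = 011 → c = 01001, weight = 2.
  m = 111 → c = 01010, weight = 2.
Tally weights:
  weight 0: 1 codewords.
  weight 1: 1 codewords.
  weight 2: 3 codewords.
  weight 3: 3 codewords.
Minimum distance d = smallest w > 0 with A_w > 0 = 1.
Sanity: Σ A_w = 8 = 2^3 = 8 ✓.


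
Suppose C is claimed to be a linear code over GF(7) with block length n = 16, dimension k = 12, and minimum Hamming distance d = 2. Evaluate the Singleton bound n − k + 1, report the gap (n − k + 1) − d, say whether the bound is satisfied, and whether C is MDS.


Singleton RHS = n − k + 1 = 5, slack = 3, bound satisfied, not MDS.

Singleton bound: d ≤ n − k + 1.
Here n = 16, k = 12, so n − k + 1 = 5.
Given d = 2, check d ≤ 5: YES.
Slack = (n − k + 1) − d = 3.
The code is NOT MDS (slack = 3 > 0).
Description: the claimed parameters are [16, 12, 2]_7; such a code would be non-MDS.


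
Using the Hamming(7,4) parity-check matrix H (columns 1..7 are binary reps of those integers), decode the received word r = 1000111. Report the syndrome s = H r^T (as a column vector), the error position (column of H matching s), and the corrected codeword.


s = (1, 0, 1)^T, error position = 5, corrected codeword c = 1000011

Compute s = H r^T mod 2 one row at a time:
  s_1 = 0 + 1 + 1 + 1 = 3 ≡ 1 (mod 2).
  s_2 = 0 + 0 + 1 + 1 = 2 ≡ 0 (mod 2).
  s_3 = 1 + 0 + 1 + 1 = 3 ≡ 1 (mod 2).
s = (1, 0, 1)^T — this equals column 5 of H (binary 101), so error is at position 5.
Correct: flip bit 5 of r = 1000111 to get c = 1000011.


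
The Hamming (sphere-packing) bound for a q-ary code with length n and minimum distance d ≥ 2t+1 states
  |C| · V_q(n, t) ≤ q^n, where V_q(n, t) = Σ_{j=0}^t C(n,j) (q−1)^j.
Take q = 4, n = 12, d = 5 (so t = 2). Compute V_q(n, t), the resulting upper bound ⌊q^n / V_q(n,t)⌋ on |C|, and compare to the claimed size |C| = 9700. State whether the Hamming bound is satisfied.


V_q(n, t) = 631, q^n = 16777216, Hamming bound = 26588, |C| = 9700 ≤ bound (satisfied).

Step 1: Compute V_q(n, t) = Σ_{j=0}^2 C(n, j) (q−1)^j.
  j = 0: C(12,0)·(3)^0 = 1·1 = 1.
  j = 1: C(12,1)·(3)^1 = 12·3 = 36.
  j = 2: C(12,2)·(3)^2 = 66·9 = 594.
  V_q(n, t) = 1 + 36 + 594 = 631.
Step 2: q^n = 4^12 = 16777216.
Step 3: Hamming bound ⌊q^n / V_q(n,t)⌋ = ⌊16777216/631⌋ = 26588.
Step 4: Compare |C| = 9700 to 26588: satisfied.
The claimed |C| lies below the Hamming bound.


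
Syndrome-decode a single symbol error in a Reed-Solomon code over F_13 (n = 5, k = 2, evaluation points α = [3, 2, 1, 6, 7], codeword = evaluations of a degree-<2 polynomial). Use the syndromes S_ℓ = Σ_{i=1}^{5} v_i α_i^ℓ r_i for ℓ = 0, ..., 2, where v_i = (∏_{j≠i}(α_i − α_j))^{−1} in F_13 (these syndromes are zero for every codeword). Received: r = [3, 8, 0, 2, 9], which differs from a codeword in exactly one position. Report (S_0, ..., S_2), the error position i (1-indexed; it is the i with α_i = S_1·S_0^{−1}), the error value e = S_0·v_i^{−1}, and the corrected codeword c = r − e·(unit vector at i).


S = (8, 9, 2), error at position 4, error magnitude e = 1, c = [3, 8, 0, 1, 9].

Step 1: column multipliers v_i = (∏_{j≠i}(α_i − α_j))^{−1} mod 13.
  i = 1 (α = 3): (3−2)(3−1)(3−6)(3−7) = 1·2·(−3)·(−4) = 24 ≡ 11, so v_1 = 11^{−1} = 6 (mod 13).
  i = 2 (α = 2): (2−3)(2−1)(2−6)(2−7) = (−1)·1·(−4)·(−5) = −20 ≡ 6, so v_2 = 6^{−1} = 11 (mod 13).
  i = 3 (α = 1): (1−3)(1−2)(1−6)(1−7) = (−2)·(−1)·(−5)·(−6) = 60 ≡ 8, so v_3 = 8^{−1} = 5 (mod 13).
  i = 4 (α = 6): (6−3)(6−2)(6−1)(6−7) = 3·4·5·(−1) = −60 ≡ 5, so v_4 = 5^{−1} = 8 (mod 13).
  i = 5 (α = 7): (7−3)(7−2)(7−1)(7−6) = 4·5·6·1 = 120 ≡ 3, so v_5 = 3^{−1} = 9 (mod 13).
  v = [6, 11, 5, 8, 9].
Step 2: syndromes of r = [3, 8, 0, 2, 9] (all sums mod 13).
  S_0 = Σ v_i r_i = 6·3 + 11·8 + 5·0 + 8·2 + 9·9 = 203 ≡ 8.
  S_1 = Σ v_i α_i r_i = 6·3·3 + 11·2·8 + 5·1·0 + 8·6·2 + 9·7·9 = 893 ≡ 9.
  α_i^2 mod 13 = [9, 4, 1, 10, 10].
  S_2 = Σ v_i α_i^2 r_i = 6·9·3 + 11·4·8 + 5·1·0 + 8·10·2 + 9·10·9 = 1484 ≡ 2.
  S = (8, 9, 2) ≠ 0, so r is not a codeword (an error is present).
Step 3: locate the error. For a single error e at position i, S_ℓ = v_i·e·α_i^ℓ, so α_err = S_1/S_0.
  S_0^{−1} = 8^{−1} = 5 (mod 13), so α_err = 9·5 = 45 ≡ 6 = α_4. Error position i = 4.
  Consistency check: S_2/S_1 = 2·3 = 6 ≡ 6 = α_err ✓ (single-error assumption holds).
Step 4: error magnitude e = S_0/v_4 = S_0·∏_{j≠4}(α_4 − α_j) = 8·5 = 40 ≡ 1 (mod 13).
Step 5: correct position 4: c_4 = r_4 − e = 2 − 1 ≡ 1 (mod 13). Hence c = [3, 8, 0, 1, 9].
  Check: interpolating c through the α_i gives m(x) = 5 + 8·x (degree < 2) with m(α_i) = c_i for every i, so c is indeed a codeword.


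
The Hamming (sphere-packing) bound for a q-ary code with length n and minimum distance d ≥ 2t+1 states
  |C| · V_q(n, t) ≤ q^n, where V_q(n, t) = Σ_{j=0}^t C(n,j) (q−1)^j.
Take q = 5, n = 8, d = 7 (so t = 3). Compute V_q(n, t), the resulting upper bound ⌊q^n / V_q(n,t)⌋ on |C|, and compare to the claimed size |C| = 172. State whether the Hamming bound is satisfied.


V_q(n, t) = 4065, q^n = 390625, Hamming bound = 96, |C| = 172 > bound (violated).

Step 1: Compute V_q(n, t) = Σ_{j=0}^3 C(n, j) (q−1)^j.
  j = 0: C(8,0)·(4)^0 = 1·1 = 1.
  j = 1: C(8,1)·(4)^1 = 8·4 = 32.
  j = 2: C(8,2)·(4)^2 = 28·16 = 448.
  j = 3: C(8,3)·(4)^3 = 56·64 = 3584.
  V_q(n, t) = 1 + 32 + 448 + 3584 = 4065.
Step 2: q^n = 5^8 = 390625.
Step 3: Hamming bound ⌊q^n / V_q(n,t)⌋ = ⌊390625/4065⌋ = 96.
Step 4: Compare |C| = 172 to 96: violated.
The claimed |C| lies above the Hamming bound, so no 5-ary code of length 8 with d ≥ 7 can have 172 codewords.


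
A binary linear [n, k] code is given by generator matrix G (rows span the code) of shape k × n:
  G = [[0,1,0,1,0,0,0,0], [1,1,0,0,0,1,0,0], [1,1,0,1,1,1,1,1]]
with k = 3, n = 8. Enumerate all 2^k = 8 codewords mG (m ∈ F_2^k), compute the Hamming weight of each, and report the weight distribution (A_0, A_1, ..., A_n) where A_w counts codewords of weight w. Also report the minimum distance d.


Weight distribution: A_0 = 1, A_2 = 1, A_3 = 2, A_4 = 2, A_5 = 1, A_7 = 1. Minimum distance d = 2.

Enumerate all 2^3 = 8 messages m ∈ F_2^3.
For each, compute codeword c = mG in F_2^8, then tally its weight.
  m = 000 → c = 00000000, weight = 0.
  m = 100 → c = 01010000, weight = 2.
  m = 010 → c = 11000100, weight = 3.
  m = 110 → c = 10010100, weight = 3.
  m = 001 → c = 11011111, weight = 7.
  m = 101 → c = 10001111, weight = 5.
  m = 011 → c = 00011011, weight = 4.
  m = 111 → c = 01001011, weight = 4.
Tally weights:
  weight 0: 1 codewords.
  weight 2: 1 codewords.
  weight 3: 2 codewords.
  weight 4: 2 codewords.
  weight 5: 1 codewords.
  weight 7: 1 codewords.
Minimum distance d = smallest w > 0 with A_w > 0 = 2.
Sanity: Σ A_w = 8 = 2^3 = 8 ✓.


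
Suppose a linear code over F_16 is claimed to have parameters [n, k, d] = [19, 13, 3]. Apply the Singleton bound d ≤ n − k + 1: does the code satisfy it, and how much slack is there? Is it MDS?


Singleton RHS = n − k + 1 = 7, slack = 4, bound satisfied, not MDS.

Singleton bound: d ≤ n − k + 1.
Here n = 19, k = 13, so n − k + 1 = 7.
Given d = 3, check d ≤ 7: YES.
Slack = (n − k + 1) − d = 4.
The code is NOT MDS (slack = 4 > 0).
Description: the claimed parameters are [19, 13, 3]_16; such a code would be non-MDS.


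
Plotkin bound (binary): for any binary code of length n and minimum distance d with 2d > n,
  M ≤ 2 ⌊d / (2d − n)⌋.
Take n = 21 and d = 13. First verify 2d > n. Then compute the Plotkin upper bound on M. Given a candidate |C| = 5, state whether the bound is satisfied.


Plotkin bound M ≤ 4; given |C| = 5 > bound (violated).

Check applicability: 2d = 26, n = 21.
2d − n = 5 > 0, so Plotkin applies.
Compute d/(2d−n) = 13/5 ≈ 2.6000.
⌊d/(2d−n)⌋ = 2.
Plotkin bound: M ≤ 2·2 = 4.
Given |C| = 5, check: VIOLATED.
This |C| is above the Plotkin bound, so no binary code with n = 21, d = 13 and 5 codewords exists.


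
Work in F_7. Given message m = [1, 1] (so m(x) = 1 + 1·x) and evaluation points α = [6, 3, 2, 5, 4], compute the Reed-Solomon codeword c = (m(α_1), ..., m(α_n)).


c = [0, 4, 3, 6, 5]

Message polynomial: m(x) = 1 + 1·x (mod 7).
For each evaluation point α_i, compute m(α_i) mod 7:
  α_1 = 6: Horner steps 1 → 0, so m(6) = 0.
  α_2 = 3: Horner steps 1 → 4, so m(3) = 4.
  α_3 = 2: Horner steps 1 → 3, so m(2) = 3.
  α_4 = 5: Horner steps 1 → 6, so m(5) = 6.
  α_5 = 4: Horner steps 1 → 5, so m(4) = 5.
Codeword c = [0, 4, 3, 6, 5] ∈ F_7^5.


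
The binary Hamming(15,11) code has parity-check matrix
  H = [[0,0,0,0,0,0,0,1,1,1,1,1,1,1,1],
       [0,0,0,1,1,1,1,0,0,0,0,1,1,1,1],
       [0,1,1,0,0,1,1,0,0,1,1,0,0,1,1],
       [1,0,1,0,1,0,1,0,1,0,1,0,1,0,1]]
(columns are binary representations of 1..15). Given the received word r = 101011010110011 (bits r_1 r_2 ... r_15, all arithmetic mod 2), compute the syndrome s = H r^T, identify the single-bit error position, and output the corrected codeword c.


s = (1, 0, 0, 1)^T, error position = 9, corrected codeword c = 101011011110011

Compute s = H r^T mod 2 one row at a time:
  s_1 = 1 + 0 + 1 + 1 + 0 + 0 + 1 + 1 = 5 ≡ 1 (mod 2).
  s_2 = 0 + 1 + 1 + 0 + 0 + 0 + 1 + 1 = 4 ≡ 0 (mod 2).
  s_3 = 0 + 1 + 1 + 0 + 1 + 1 + 1 + 1 = 6 ≡ 0 (mod 2).
  s_4 = 1 + 1 + 1 + 0 + 0 + 1 + 0 + 1 = 5 ≡ 1 (mod 2).
s = (1, 0, 0, 1)^T — this equals column 9 of H (binary 1001), so error is at position 9.
Correct: flip bit 9 of r = 101011010110011 to get c = 101011011110011.


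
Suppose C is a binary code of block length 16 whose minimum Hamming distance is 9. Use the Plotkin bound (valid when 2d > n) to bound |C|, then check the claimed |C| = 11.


Plotkin bound M ≤ 8; given |C| = 11 > bound (violated).

Check applicability: 2d = 18, n = 16.
2d − n = 2 > 0, so Plotkin applies.
Compute d/(2d−n) = 9/2 ≈ 4.5000.
⌊d/(2d−n)⌋ = 4.
Plotkin bound: M ≤ 2·4 = 8.
Given |C| = 11, check: VIOLATED.
This |C| is above the Plotkin bound, so no binary code with n = 16, d = 9 and 11 codewords exists.


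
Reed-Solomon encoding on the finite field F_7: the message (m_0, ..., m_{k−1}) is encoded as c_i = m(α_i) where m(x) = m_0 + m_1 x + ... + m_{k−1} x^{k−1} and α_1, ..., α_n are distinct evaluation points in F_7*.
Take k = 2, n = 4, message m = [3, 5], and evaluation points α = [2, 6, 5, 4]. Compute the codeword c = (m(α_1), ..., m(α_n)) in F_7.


c = [6, 5, 0, 2]

Message polynomial: m(x) = 3 + 5·x (mod 7).
For each evaluation point α_i, compute m(α_i) mod 7:
  α_1 = 2: Horner steps 5 → 6, so m(2) = 6.
  α_2 = 6: Horner steps 5 → 5, so m(6) = 5.
  α_3 = 5: Horner steps 5 → 0, so m(5) = 0.
  α_4 = 4: Horner steps 5 → 2, so m(4) = 2.
Codeword c = [6, 5, 0, 2] ∈ F_7^4.


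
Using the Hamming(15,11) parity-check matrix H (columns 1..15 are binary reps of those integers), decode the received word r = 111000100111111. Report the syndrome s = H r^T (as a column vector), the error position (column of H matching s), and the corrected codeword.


s = (0, 1, 1, 0)^T, error position = 6, corrected codeword c = 111001100111111

Compute s = H r^T mod 2 one row at a time:
  s_1 = 0 + 0 + 1 + 1 + 1 + 1 + 1 + 1 = 6 ≡ 0 (mod 2).
  s_2 = 0 + 0 + 0 + 1 + 1 + 1 + 1 + 1 = 5 ≡ 1 (mod 2).
  s_3 = 1 + 1 + 0 + 1 + 1 + 1 + 1 + 1 = 7 ≡ 1 (mod 2).
  s_4 = 1 + 1 + 0 + 1 + 0 + 1 + 1 + 1 = 6 ≡ 0 (mod 2).
s = (0, 1, 1, 0)^T — this equals column 6 of H (binary 0110), so error is at position 6.
Correct: flip bit 6 of r = 111000100111111 to get c = 111001100111111.


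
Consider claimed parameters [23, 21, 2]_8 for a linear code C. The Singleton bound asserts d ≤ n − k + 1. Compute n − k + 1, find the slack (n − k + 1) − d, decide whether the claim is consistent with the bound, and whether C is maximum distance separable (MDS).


Singleton RHS = n − k + 1 = 3, slack = 1, bound satisfied, not MDS.

Singleton bound: d ≤ n − k + 1.
Here n = 23, k = 21, so n − k + 1 = 3.
Given d = 2, check d ≤ 3: YES.
Slack = (n − k + 1) − d = 1.
The code is NOT MDS (slack = 1 > 0).
Description: the claimed parameters are [23, 21, 2]_8; such a code would be non-MDS.


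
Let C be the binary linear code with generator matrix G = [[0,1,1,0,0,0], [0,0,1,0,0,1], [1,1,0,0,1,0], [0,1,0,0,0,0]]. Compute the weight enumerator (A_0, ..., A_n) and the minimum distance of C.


Weight distribution: A_0 = 1, A_1 = 3, A_2 = 4, A_3 = 4, A_4 = 3, A_5 = 1. Minimum distance d = 1.

Enumerate all 2^4 = 16 messages m ∈ F_2^4.
For each, compute codeword c = mG in F_2^6, then tally its weight.
  m = 0000 → c = 000000, weight = 0.
  m = 1000 → c = 011000, weight = 2.
  m = 0100 → c = 001001, weight = 2.
  m = 1100 → c = 010001, weight = 2.
  m = 0010 → c = 110010, weight = 3.
  m = 1010 → c = 101010, weight = 3.
  m = 0110 → c = 111011, weight = 5.
  m = 1110 → c = 100011, weight = 3.
  m = 0001 → c = 010000, weight = 1.
  m = 1001 → c = 001000, weight = 1.
  m = 0101 → c = 011001, weight = 3.
  m = 1101 → c = 000001, weight = 1.
  m = 0011 → c = 100010, weight = 2.
  m = 1011 → c = 111010, weight = 4.
  m = 0111 → c = 101011, weight = 4.
  m = 1111 → c = 110011, weight = 4.
Tally weights:
  weight 0: 1 codewords.
  weight 1: 3 codewords.
  weight 2: 4 codewords.
  weight 3: 4 codewords.
  weight 4: 3 codewords.
  weight 5: 1 codewords.
Minimum distance d = smallest w > 0 with A_w > 0 = 1.
Sanity: Σ A_w = 16 = 2^4 = 16 ✓.


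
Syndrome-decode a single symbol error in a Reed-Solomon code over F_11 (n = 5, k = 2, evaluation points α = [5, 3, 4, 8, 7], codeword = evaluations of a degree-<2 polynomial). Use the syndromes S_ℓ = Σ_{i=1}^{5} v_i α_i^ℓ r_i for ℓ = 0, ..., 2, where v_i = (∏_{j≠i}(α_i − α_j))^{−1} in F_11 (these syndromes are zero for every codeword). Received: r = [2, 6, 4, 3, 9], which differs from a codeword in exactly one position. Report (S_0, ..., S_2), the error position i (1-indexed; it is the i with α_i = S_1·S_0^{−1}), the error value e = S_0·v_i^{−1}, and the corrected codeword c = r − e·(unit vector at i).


S = (8, 9, 6), error at position 4, error magnitude e = 7, c = [2, 6, 4, 7, 9].

Step 1: column multipliers v_i = (∏_{j≠i}(α_i − α_j))^{−1} mod 11.
  i = 1 (α = 5): (5−3)(5−4)(5−8)(5−7) = 2·1·(−3)·(−2) = 12 ≡ 1, so v_1 = 1^{−1} = 1 (mod 11).
  i = 2 (α = 3): (3−5)(3−4)(3−8)(3−7) = (−2)·(−1)·(−5)·(−4) = 40 ≡ 7, so v_2 = 7^{−1} = 8 (mod 11).
  i = 3 (α = 4): (4−5)(4−3)(4−8)(4−7) = (−1)·1·(−4)·(−3) = −12 ≡ 10, so v_3 = 10^{−1} = 10 (mod 11).
  i = 4 (α = 8): (8−5)(8−3)(8−4)(8−7) = 3·5·4·1 = 60 ≡ 5, so v_4 = 5^{−1} = 9 (mod 11).
  i = 5 (α = 7): (7−5)(7−3)(7−4)(7−8) = 2·4·3·(−1) = −24 ≡ 9, so v_5 = 9^{−1} = 5 (mod 11).
  v = [1, 8, 10, 9, 5].
Step 2: syndromes of r = [2, 6, 4, 3, 9] (all sums mod 11).
  S_0 = Σ v_i r_i = 1·2 + 8·6 + 10·4 + 9·3 + 5·9 = 162 ≡ 8.
  S_1 = Σ v_i α_i r_i = 1·5·2 + 8·3·6 + 10·4·4 + 9·8·3 + 5·7·9 = 845 ≡ 9.
  α_i^2 mod 11 = [3, 9, 5, 9, 5].
  S_2 = Σ v_i α_i^2 r_i = 1·3·2 + 8·9·6 + 10·5·4 + 9·9·3 + 5·5·9 = 1106 ≡ 6.
  S = (8, 9, 6) ≠ 0, so r is not a codeword (an error is present).
Step 3: locate the error. For a single error e at position i, S_ℓ = v_i·e·α_i^ℓ, so α_err = S_1/S_0.
  S_0^{−1} = 8^{−1} = 7 (mod 11), so α_err = 9·7 = 63 ≡ 8 = α_4. Error position i = 4.
  Consistency check: S_2/S_1 = 6·5 = 30 ≡ 8 = α_err ✓ (single-error assumption holds).
Step 4: error magnitude e = S_0/v_4 = S_0·∏_{j≠4}(α_4 − α_j) = 8·5 = 40 ≡ 7 (mod 11).
Step 5: correct position 4: c_4 = r_4 − e = 3 − 7 ≡ 7 (mod 11). Hence c = [2, 6, 4, 7, 9].
  Check: interpolating c through the α_i gives m(x) = 1 + 9·x (degree < 2) with m(α_i) = c_i for every i, so c is indeed a codeword.


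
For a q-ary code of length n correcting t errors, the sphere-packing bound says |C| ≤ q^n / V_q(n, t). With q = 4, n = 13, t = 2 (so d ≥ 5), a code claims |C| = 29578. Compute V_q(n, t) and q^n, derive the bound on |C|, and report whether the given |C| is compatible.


V_q(n, t) = 742, q^n = 67108864, Hamming bound = 90443, |C| = 29578 ≤ bound (satisfied).

Step 1: Compute V_q(n, t) = Σ_{j=0}^2 C(n, j) (q−1)^j.
  j = 0: C(13,0)·(3)^0 = 1·1 = 1.
  j = 1: C(13,1)·(3)^1 = 13·3 = 39.
  j = 2: C(13,2)·(3)^2 = 78·9 = 702.
  V_q(n, t) = 1 + 39 + 702 = 742.
Step 2: q^n = 4^13 = 67108864.
Step 3: Hamming bound ⌊q^n / V_q(n,t)⌋ = ⌊67108864/742⌋ = 90443.
Step 4: Compare |C| = 29578 to 90443: satisfied.
The claimed |C| lies below the Hamming bound.


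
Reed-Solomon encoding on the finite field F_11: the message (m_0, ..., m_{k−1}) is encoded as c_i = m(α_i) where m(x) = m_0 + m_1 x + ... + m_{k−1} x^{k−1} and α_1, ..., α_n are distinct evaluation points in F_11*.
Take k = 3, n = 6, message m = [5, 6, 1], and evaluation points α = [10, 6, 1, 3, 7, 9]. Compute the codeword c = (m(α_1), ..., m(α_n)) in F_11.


c = [0, 0, 1, 10, 8, 8]

Message polynomial: m(x) = 5 + 6·x + 1·x^2 (mod 11).
For each evaluation point α_i, compute m(α_i) mod 11:
  α_1 = 10: Horner steps 1 → 5 → 0, so m(10) = 0.
  α_2 = 6: Horner steps 1 → 1 → 0, so m(6) = 0.
  α_3 = 1: Horner steps 1 → 7 → 1, so m(1) = 1.
  α_4 = 3: Horner steps 1 → 9 → 10, so m(3) = 10.
  α_5 = 7: Horner steps 1 → 2 → 8, so m(7) = 8.
  α_6 = 9: Horner steps 1 → 4 → 8, so m(9) = 8.
Codeword c = [0, 0, 1, 10, 8, 8] ∈ F_11^6.


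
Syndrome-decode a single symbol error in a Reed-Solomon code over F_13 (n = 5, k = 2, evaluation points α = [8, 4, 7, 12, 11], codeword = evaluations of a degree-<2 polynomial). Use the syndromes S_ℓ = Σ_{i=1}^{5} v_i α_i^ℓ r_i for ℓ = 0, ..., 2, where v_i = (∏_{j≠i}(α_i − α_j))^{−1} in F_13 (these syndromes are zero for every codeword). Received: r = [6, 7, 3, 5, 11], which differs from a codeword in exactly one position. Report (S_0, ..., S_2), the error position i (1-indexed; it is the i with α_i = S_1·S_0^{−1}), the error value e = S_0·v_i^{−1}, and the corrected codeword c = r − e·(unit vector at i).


S = (5, 3, 7), error at position 5, error magnitude e = 9, c = [6, 7, 3, 5, 2].

Step 1: column multipliers v_i = (∏_{j≠i}(α_i − α_j))^{−1} mod 13.
  i = 1 (α = 8): (8−4)(8−7)(8−12)(8−11) = 4·1·(−4)·(−3) = 48 ≡ 9, so v_1 = 9^{−1} = 3 (mod 13).
  i = 2 (α = 4): (4−8)(4−7)(4−12)(4−11) = (−4)·(−3)·(−8)·(−7) = 672 ≡ 9, so v_2 = 9^{−1} = 3 (mod 13).
  i = 3 (α = 7): (7−8)(7−4)(7−12)(7−11) = (−1)·3·(−5)·(−4) = −60 ≡ 5, so v_3 = 5^{−1} = 8 (mod 13).
  i = 4 (α = 12): (12−8)(12−4)(12−7)(12−11) = 4·8·5·1 = 160 ≡ 4, so v_4 = 4^{−1} = 10 (mod 13).
  i = 5 (α = 11): (11−8)(11−4)(11−7)(11−12) = 3·7·4·(−1) = −84 ≡ 7, so v_5 = 7^{−1} = 2 (mod 13).
  v = [3, 3, 8, 10, 2].
Step 2: syndromes of r = [6, 7, 3, 5, 11] (all sums mod 13).
  S_0 = Σ v_i r_i = 3·6 + 3·7 + 8·3 + 10·5 + 2·11 = 135 ≡ 5.
  S_1 = Σ v_i α_i r_i = 3·8·6 + 3·4·7 + 8·7·3 + 10·12·5 + 2·11·11 = 1238 ≡ 3.
  α_i^2 mod 13 = [12, 3, 10, 1, 4].
  S_2 = Σ v_i α_i^2 r_i = 3·12·6 + 3·3·7 + 8·10·3 + 10·1·5 + 2·4·11 = 657 ≡ 7.
  S = (5, 3, 7) ≠ 0, so r is not a codeword (an error is present).
Step 3: locate the error. For a single error e at position i, S_ℓ = v_i·e·α_i^ℓ, so α_err = S_1/S_0.
  S_0^{−1} = 5^{−1} = 8 (mod 13), so α_err = 3·8 = 24 ≡ 11 = α_5. Error position i = 5.
  Consistency check: S_2/S_1 = 7·9 = 63 ≡ 11 = α_err ✓ (single-error assumption holds).
Step 4: error magnitude e = S_0/v_5 = S_0·∏_{j≠5}(α_5 − α_j) = 5·7 = 35 ≡ 9 (mod 13).
Step 5: correct position 5: c_5 = r_5 − e = 11 − 9 ≡ 2 (mod 13). Hence c = [6, 7, 3, 5, 2].
  Check: interpolating c through the α_i gives m(x) = 8 + 3·x (degree < 2) with m(α_i) = c_i for every i, so c is indeed a codeword.


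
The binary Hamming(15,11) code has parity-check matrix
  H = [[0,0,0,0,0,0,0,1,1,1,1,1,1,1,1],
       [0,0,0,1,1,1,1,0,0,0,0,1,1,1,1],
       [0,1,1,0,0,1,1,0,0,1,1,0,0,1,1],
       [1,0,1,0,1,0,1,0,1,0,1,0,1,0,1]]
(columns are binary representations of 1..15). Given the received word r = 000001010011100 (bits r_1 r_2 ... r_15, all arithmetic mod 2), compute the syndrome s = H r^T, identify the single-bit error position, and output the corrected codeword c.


s = (0, 1, 0, 0)^T, error position = 4, corrected codeword c = 000101010011100

Compute s = H r^T mod 2 one row at a time:
  s_1 = 1 + 0 + 0 + 1 + 1 + 1 + 0 + 0 = 4 ≡ 0 (mod 2).
  s_2 = 0 + 0 + 1 + 0 + 1 + 1 + 0 + 0 = 3 ≡ 1 (mod 2).
  s_3 = 0 + 0 + 1 + 0 + 0 + 1 + 0 + 0 = 2 ≡ 0 (mod 2).
  s_4 = 0 + 0 + 0 + 0 + 0 + 1 + 1 + 0 = 2 ≡ 0 (mod 2).
s = (0, 1, 0, 0)^T — this equals column 4 of H (binary 0100), so error is at position 4.
Correct: flip bit 4 of r = 000001010011100 to get c = 000101010011100.


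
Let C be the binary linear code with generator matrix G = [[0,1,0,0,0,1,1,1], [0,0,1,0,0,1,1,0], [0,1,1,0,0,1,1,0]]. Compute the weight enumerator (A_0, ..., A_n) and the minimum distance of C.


Weight distribution: A_0 = 1, A_1 = 1, A_2 = 1, A_3 = 3, A_4 = 2. Minimum distance d = 1.

Enumerate all 2^3 = 8 messages m ∈ F_2^3.
For each, compute codeword c = mG in F_2^8, then tally its weight.
  m = 000 → c = 00000000, weight = 0.
  m = 100 → c = 01000111, weight = 4.
  m = 010 → c = 00100110, weight = 3.
  m = 110 → c = 01100001, weight = 3.
  m = 001 → c = 01100110, weight = 4.
  m = 101 → c = 00100001, weight = 2.
  m = 011 → c = 01000000, weight = 1.
  m = 111 → c = 00000111, weight = 3.
Tally weights:
  weight 0: 1 codewords.
  weight 1: 1 codewords.
  weight 2: 1 codewords.
  weight 3: 3 codewords.
  weight 4: 2 codewords.
Minimum distance d = smallest w > 0 with A_w > 0 = 1.
Sanity: Σ A_w = 8 = 2^3 = 8 ✓.


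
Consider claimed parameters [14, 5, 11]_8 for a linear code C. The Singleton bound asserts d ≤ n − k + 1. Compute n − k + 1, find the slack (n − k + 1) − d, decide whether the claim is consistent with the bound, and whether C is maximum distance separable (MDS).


Singleton RHS = n − k + 1 = 10, slack = -1, bound violated (no such code; not MDS).

Singleton bound: d ≤ n − k + 1.
Here n = 14, k = 5, so n − k + 1 = 10.
Given d = 11, check d ≤ 10: NO.
Slack = (n − k + 1) − d = -1.
The slack is negative: d = 11 exceeds n − k + 1 = 10 by 1, so the Singleton bound is violated and no linear [14, 5, 11]_8 code can exist. In particular it is not MDS (MDS requires d = n − k + 1 exactly).
Description: the claimed parameters are [14, 5, 11]_8; such a code would be impossible (violates the Singleton bound).


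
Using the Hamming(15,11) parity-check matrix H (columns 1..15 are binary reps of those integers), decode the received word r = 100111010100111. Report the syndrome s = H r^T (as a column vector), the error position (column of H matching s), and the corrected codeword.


s = (1, 0, 0, 0)^T, error position = 8, corrected codeword c = 100111000100111

Compute s = H r^T mod 2 one row at a time:
  s_1 = 1 + 0 + 1 + 0 + 0 + 1 + 1 + 1 = 5 ≡ 1 (mod 2).
  s_2 = 1 + 1 + 1 + 0 + 0 + 1 + 1 + 1 = 6 ≡ 0 (mod 2).
  s_3 = 0 + 0 + 1 + 0 + 1 + 0 + 1 + 1 = 4 ≡ 0 (mod 2).
  s_4 = 1 + 0 + 1 + 0 + 0 + 0 + 1 + 1 = 4 ≡ 0 (mod 2).
s = (1, 0, 0, 0)^T — this equals column 8 of H (binary 1000), so error is at position 8.
Correct: flip bit 8 of r = 100111010100111 to get c = 100111000100111.


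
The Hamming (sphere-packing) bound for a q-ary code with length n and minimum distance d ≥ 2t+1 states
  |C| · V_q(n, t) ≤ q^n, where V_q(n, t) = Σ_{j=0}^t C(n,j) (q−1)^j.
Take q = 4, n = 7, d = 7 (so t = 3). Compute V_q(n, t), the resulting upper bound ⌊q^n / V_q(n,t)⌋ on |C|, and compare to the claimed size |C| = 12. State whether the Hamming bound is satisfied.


V_q(n, t) = 1156, q^n = 16384, Hamming bound = 14, |C| = 12 ≤ bound (satisfied).

Step 1: Compute V_q(n, t) = Σ_{j=0}^3 C(n, j) (q−1)^j.
  j = 0: C(7,0)·(3)^0 = 1·1 = 1.
  j = 1: C(7,1)·(3)^1 = 7·3 = 21.
  j = 2: C(7,2)·(3)^2 = 21·9 = 189.
  j = 3: C(7,3)·(3)^3 = 35·27 = 945.
  V_q(n, t) = 1 + 21 + 189 + 945 = 1156.
Step 2: q^n = 4^7 = 16384.
Step 3: Hamming bound ⌊q^n / V_q(n,t)⌋ = ⌊16384/1156⌋ = 14.
Step 4: Compare |C| = 12 to 14: satisfied.
The claimed |C| lies below the Hamming bound.


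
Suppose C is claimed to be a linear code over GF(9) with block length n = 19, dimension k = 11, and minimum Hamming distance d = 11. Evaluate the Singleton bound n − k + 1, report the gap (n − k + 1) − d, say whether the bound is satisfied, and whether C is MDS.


Singleton RHS = n − k + 1 = 9, slack = -2, bound violated (no such code; not MDS).

Singleton bound: d ≤ n − k + 1.
Here n = 19, k = 11, so n − k + 1 = 9.
Given d = 11, check d ≤ 9: NO.
Slack = (n − k + 1) − d = -2.
The slack is negative: d = 11 exceeds n − k + 1 = 9 by 2, so the Singleton bound is violated and no linear [19, 11, 11]_9 code can exist. In particular it is not MDS (MDS requires d = n − k + 1 exactly).
Description: the claimed parameters are [19, 11, 11]_9; such a code would be impossible (violates the Singleton bound).


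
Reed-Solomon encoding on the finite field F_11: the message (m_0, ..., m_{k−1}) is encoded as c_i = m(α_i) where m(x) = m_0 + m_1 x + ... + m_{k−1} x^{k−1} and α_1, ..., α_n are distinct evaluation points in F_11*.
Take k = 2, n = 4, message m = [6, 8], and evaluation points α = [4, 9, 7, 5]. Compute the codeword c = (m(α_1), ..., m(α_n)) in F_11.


c = [5, 1, 7, 2]

Message polynomial: m(x) = 6 + 8·x (mod 11).
For each evaluation point α_i, compute m(α_i) mod 11:
  α_1 = 4: Horner steps 8 → 5, so m(4) = 5.
  α_2 = 9: Horner steps 8 → 1, so m(9) = 1.
  α_3 = 7: Horner steps 8 → 7, so m(7) = 7.
  α_4 = 5: Horner steps 8 → 2, so m(5) = 2.
Codeword c = [5, 1, 7, 2] ∈ F_11^4.


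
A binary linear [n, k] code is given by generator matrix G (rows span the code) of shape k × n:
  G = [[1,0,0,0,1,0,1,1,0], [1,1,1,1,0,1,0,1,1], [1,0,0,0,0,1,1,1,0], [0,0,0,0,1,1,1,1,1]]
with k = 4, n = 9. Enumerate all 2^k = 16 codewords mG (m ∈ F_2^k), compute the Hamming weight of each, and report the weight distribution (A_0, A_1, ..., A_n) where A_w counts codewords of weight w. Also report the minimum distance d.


Weight distribution: A_0 = 1, A_2 = 1, A_3 = 3, A_4 = 3, A_5 = 2, A_6 = 3, A_7 = 3. Minimum distance d = 2.

Enumerate all 2^4 = 16 messages m ∈ F_2^4.
For each, compute codeword c = mG in F_2^9, then tally its weight.
  m = 0000 → c = 000000000, weight = 0.
  m = 1000 → c = 100010110, weight = 4.
  m = 0100 → c = 111101011, weight = 7.
  m = 1100 → c = 011111101, weight = 7.
  m = 0010 → c = 100001110, weight = 4.
  m = 1010 → c = 000011000, weight = 2.
  m = 0110 → c = 011100101, weight = 5.
  m = 1110 → c = 111110011, weight = 7.
  m = 0001 → c = 000011111, weight = 5.
  m = 1001 → c = 100001001, weight = 3.
  m = 0101 → c = 111110100, weight = 6.
  m = 1101 → c = 011100010, weight = 4.
  m = 0011 → c = 100010001, weight = 3.
  m = 1011 → c = 000000111, weight = 3.
  m = 0111 → c = 011111010, weight = 6.
  m = 1111 → c = 111101100, weight = 6.
Tally weights:
  weight 0: 1 codewords.
  weight 2: 1 codewords.
  weight 3: 3 codewords.
  weight 4: 3 codewords.
  weight 5: 2 codewords.
  weight 6: 3 codewords.
  weight 7: 3 codewords.
Minimum distance d = smallest w > 0 with A_w > 0 = 2.
Sanity: Σ A_w = 16 = 2^4 = 16 ✓.


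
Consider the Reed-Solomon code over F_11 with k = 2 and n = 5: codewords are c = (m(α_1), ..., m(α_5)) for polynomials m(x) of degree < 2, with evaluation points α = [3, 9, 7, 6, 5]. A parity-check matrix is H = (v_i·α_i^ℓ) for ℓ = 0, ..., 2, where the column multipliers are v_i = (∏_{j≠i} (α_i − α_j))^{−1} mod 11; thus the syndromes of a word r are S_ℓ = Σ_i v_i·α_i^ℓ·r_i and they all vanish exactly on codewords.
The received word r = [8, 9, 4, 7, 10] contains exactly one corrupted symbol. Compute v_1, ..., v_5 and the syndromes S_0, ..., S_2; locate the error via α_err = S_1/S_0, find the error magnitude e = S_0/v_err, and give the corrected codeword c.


S = (3, 9, 5), error at position 1, error magnitude e = 3, c = [5, 9, 4, 7, 10].

Step 1: column multipliers v_i = (∏_{j≠i}(α_i − α_j))^{−1} mod 11.
  i = 1 (α = 3): (3−9)(3−7)(3−6)(3−5) = (−6)·(−4)·(−3)·(−2) = 144 ≡ 1, so v_1 = 1^{−1} = 1 (mod 11).
  i = 2 (α = 9): (9−3)(9−7)(9−6)(9−5) = 6·2·3·4 = 144 ≡ 1, so v_2 = 1^{−1} = 1 (mod 11).
  i = 3 (α = 7): (7−3)(7−9)(7−6)(7−5) = 4·(−2)·1·2 = −16 ≡ 6, so v_3 = 6^{−1} = 2 (mod 11).
  i = 4 (α = 6): (6−3)(6−9)(6−7)(6−5) = 3·(−3)·(−1)·1 = 9 ≡ 9, so v_4 = 9^{−1} = 5 (mod 11).
  i = 5 (α = 5): (5−3)(5−9)(5−7)(5−6) = 2·(−4)·(−2)·(−1) = −16 ≡ 6, so v_5 = 6^{−1} = 2 (mod 11).
  v = [1, 1, 2, 5, 2].
Step 2: syndromes of r = [8, 9, 4, 7, 10] (all sums mod 11).
  S_0 = Σ v_i r_i = 1·8 + 1·9 + 2·4 + 5·7 + 2·10 = 80 ≡ 3.
  S_1 = Σ v_i α_i r_i = 1·3·8 + 1·9·9 + 2·7·4 + 5·6·7 + 2·5·10 = 471 ≡ 9.
  α_i^2 mod 11 = [9, 4, 5, 3, 3].
  S_2 = Σ v_i α_i^2 r_i = 1·9·8 + 1·4·9 + 2·5·4 + 5·3·7 + 2·3·10 = 313 ≡ 5.
  S = (3, 9, 5) ≠ 0, so r is not a codeword (an error is present).
Step 3: locate the error. For a single error e at position i, S_ℓ = v_i·e·α_i^ℓ, so α_err = S_1/S_0.
  S_0^{−1} = 3^{−1} = 4 (mod 11), so α_err = 9·4 = 36 ≡ 3 = α_1. Error position i = 1.
  Consistency check: S_2/S_1 = 5·5 = 25 ≡ 3 = α_err ✓ (single-error assumption holds).
Step 4: error magnitude e = S_0/v_1 = S_0·∏_{j≠1}(α_1 − α_j) = 3·1 = 3 ≡ 3 (mod 11).
Step 5: correct position 1: c_1 = r_1 − e = 8 − 3 ≡ 5 (mod 11). Hence c = [5, 9, 4, 7, 10].
  Check: interpolating c through the α_i gives m(x) = 3 + 8·x (degree < 2) with m(α_i) = c_i for every i, so c is indeed a codeword.
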